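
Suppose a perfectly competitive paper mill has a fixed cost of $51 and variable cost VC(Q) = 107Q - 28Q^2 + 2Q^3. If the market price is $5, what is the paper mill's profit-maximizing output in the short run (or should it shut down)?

From TC, MC = TC'(Q) = 107 - 56Q + 6Q^2 and AVC = VC/Q = 107 - 28Q + 2Q^2.
AVC hits its minimum where MC = AVC, at Q = 7, giving min AVC = 107 - 28·7 + 2·7^2 = $9.
P = $5 lies below min AVC = $9; no output level covers variable cost.
Shutting down limits the loss to fixed cost, $51.

Shut down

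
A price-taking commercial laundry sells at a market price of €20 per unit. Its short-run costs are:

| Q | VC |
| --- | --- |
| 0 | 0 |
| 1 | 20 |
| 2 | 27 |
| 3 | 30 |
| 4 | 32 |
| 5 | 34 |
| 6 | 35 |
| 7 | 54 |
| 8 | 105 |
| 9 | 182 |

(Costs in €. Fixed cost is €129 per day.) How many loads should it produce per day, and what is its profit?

Q = 7; profit = -€43

Profit at each row (π = 20Q − TC): Q=0: -129; Q=1: -129; Q=2: -116; Q=3: -99; Q=4: -81; Q=5: -63; Q=6: -44; Q=7: -43; Q=8: -74; Q=9: -131.
Profit is maximized at Q = 7. AVC there is 54/7 = €7.71 ≤ P, so producing beats shutting down (which would give -€129).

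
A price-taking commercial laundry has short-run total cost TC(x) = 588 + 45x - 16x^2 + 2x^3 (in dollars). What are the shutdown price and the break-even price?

Shutdown price = min AVC. AVC = 45 - 16x + 2x^2, with vertex at x = 4 and minimum $13.
ATC = 588/x + 45 - 16x + 2x^2. Setting dATC/dx = −588/x^2 − 16 + 4x = 0 gives x = 7 (since 4·7^3 − 16·7^2 = 588).
min ATC = 588/7 + 45 − 16·7 + 2·7^2 = $115. That is the break-even price.
For $13 ≤ P < $115 the firm produces at a loss; below $13 it shuts down.

Shutdown price = $13; break-even price = $115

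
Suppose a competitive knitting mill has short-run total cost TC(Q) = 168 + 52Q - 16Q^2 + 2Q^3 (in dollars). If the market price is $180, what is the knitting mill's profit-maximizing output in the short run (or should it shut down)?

Produce at Q = 8

Variable cost is VC = 52Q - 16Q^2 + 2Q^3, so AVC = VC/Q = 52 - 16Q + 2Q^2 and MC = dTC/dQ = 52 - 32Q + 6Q^2.
AVC hits its minimum where MC = AVC, at Q = 4, giving min AVC = 52 - 16·4 + 2·4^2 = $20.
Because $180 ≥ $20, revenue can cover variable cost; the firm operates.
P = MC gives -128 - 32Q + 6Q^2 = 0, with roots -8/3 and 8. Take the larger (rising MC): Q* = 8.
Check: AVC at Q = 8 is $52 ≤ P, so revenue covers variable cost.
Profit = P·Q − TC = 180·8 − 584 = $856.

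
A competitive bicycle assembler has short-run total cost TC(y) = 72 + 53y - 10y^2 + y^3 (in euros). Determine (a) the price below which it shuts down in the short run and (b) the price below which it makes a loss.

Shutdown price = €28; break-even price = €41

Shutdown price = min AVC. AVC = 53 - 10y + y^2, with vertex at y = 5 and minimum €28.
ATC = 72/y + 53 - 10y + y^2. Setting dATC/dy = −72/y^2 − 10 + 2y = 0 gives y = 6 (since 2·6^3 − 10·6^2 = 72).
min ATC = 72/6 + 53 − 10·6 + 6^2 = €41. That is the break-even price.
For €28 ≤ P < €41 the firm produces at a loss; below €28 it shuts down.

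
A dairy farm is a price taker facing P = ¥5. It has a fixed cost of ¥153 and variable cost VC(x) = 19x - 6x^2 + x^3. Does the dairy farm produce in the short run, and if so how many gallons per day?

From TC, MC = TC'(x) = 19 - 12x + 3x^2 and AVC = VC/x = 19 - 6x + x^2.
AVC is minimized where dAVC/dx = -6 + 2x = 0, at x = 3; min AVC = 19 - 6·3 + 3^2 = ¥10.
P = ¥5 lies below min AVC = ¥10; no output level covers variable cost.
Shutting down limits the loss to fixed cost, ¥153.

Shut down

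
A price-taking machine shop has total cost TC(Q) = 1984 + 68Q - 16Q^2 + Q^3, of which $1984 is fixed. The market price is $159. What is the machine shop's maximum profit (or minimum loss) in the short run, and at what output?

AVC = 68 - 16Q + Q^2; min AVC = $4 at Q = 8. Since P = $159 ≥ min AVC, the firm produces.
MC = 68 - 32Q + 3Q^2. Setting P = MC and taking the root on the rising branch gives Q* = 13.
TR = 159·13 = 2067. TC = 1984 + 377 = 2361. Profit = 2067 − 2361 = -$294.
Shutting down would mean losing the fixed cost of $1984, so operating at a loss of $294 is better by $1690.

Profit = -$294 at Q = 13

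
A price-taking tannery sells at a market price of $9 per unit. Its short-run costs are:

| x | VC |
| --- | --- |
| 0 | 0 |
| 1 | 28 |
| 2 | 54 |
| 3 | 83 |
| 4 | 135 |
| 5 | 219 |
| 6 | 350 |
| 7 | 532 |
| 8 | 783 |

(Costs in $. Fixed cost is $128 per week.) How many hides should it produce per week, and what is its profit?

x = 0 (shut down); profit = -$128

Compute π = P·x − TC at each output: x=0: -128; x=1: -147; x=2: -164; x=3: -184; x=4: -227; x=5: -302; x=6: -424; x=7: -597; x=8: -839.
Profit is highest at x = 0. Equivalently, the lowest AVC in the table is 54/2 ≈ $27 at x = 2, and P = $9 falls below it — price never covers variable cost, so the firm shuts down and loses only its fixed cost.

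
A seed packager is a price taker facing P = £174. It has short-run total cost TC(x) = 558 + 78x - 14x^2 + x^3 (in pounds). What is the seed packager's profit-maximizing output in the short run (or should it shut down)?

From TC, MC = TC'(x) = 78 - 28x + 3x^2 and AVC = VC/x = 78 - 14x + x^2.
AVC is minimized where dAVC/dx = -14 + 2x = 0, at x = 7; min AVC = 78 - 14·7 + 7^2 = £29.
Since P = £174 ≥ min AVC = £29, price covers variable cost and the firm should produce.
Set P = MC: 174 = 78 - 28x + 3x^2 → -96 - 28x + 3x^2 = 0. The roots are x = -8/3 and x = 12; the profit-maximizing output is on the rising part of MC, so x* = 12.
Check: AVC at x = 12 is £54 ≤ P, so revenue covers variable cost.
Profit = P·x − TC = 174·12 − 1206 = £882.

Produce at x = 12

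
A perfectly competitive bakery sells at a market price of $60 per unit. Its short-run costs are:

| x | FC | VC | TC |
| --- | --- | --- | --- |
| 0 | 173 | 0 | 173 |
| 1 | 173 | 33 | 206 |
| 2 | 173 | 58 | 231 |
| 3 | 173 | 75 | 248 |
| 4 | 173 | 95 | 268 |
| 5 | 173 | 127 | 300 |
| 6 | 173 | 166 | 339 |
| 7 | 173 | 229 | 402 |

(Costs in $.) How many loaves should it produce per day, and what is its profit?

x = 6; profit = $21

Profit at each row (π = 60x − TC): x=0: -173; x=1: -146; x=2: -111; x=3: -68; x=4: -28; x=5: 0; x=6: 21; x=7: 18.
Profit is maximized at x = 6. AVC there is 166/6 = $27.67 ≤ P, so producing beats shutting down (which would give -$173).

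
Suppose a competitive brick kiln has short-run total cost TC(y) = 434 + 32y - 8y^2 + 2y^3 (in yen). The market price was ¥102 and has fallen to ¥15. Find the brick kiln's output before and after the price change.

Output falls from 5 to 0 (the firm shuts down)

AVC = 32 - 8y + 2y^2, minimized at y = 2 where min AVC = ¥24. MC = 32 - 16y + 6y^2.
With P = ¥102 above the shutdown price, P = MC gives y = 5.
At P = ¥15 < min AVC = ¥24, price no longer covers variable cost at any output, so the firm shuts down: y = 0.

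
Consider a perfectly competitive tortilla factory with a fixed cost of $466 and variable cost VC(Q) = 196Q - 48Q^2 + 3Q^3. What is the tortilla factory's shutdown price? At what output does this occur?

The firm shuts down when price falls below the minimum of average variable cost. AVC = VC/Q = 196 - 48Q + 3Q^2.
At the minimum of AVC, MC = AVC. MC = 196 - 96Q + 9Q^2; setting MC = AVC gives 6Q^2 - 48Q = 0, so Q = 8. min AVC = 4.
The firm shuts down for any P below $4.

$4 per unit, at Q = 8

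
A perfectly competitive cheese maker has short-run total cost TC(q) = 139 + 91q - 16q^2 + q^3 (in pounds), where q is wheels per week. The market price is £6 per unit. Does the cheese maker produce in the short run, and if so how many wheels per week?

Shut down

From TC, MC = TC'(q) = 91 - 32q + 3q^2 and AVC = VC/q = 91 - 16q + q^2.
The AVC parabola has its vertex at q = 16/2 = 8, where AVC = 91 - 16·8 + 8^2 = £27.
P = £6 lies below min AVC = £27; no output level covers variable cost.
The firm minimizes its loss by shutting down and losing only its fixed cost of £139.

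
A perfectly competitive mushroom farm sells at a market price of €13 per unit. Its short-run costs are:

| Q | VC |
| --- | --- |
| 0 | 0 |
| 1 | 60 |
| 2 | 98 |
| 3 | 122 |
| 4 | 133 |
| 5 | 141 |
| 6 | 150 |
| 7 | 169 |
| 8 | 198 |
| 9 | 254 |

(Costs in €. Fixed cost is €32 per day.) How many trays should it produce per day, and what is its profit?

Tabulate TR − TC: Q=0: -32; Q=1: -79; Q=2: -104; Q=3: -115; Q=4: -113; Q=5: -108; Q=6: -104; Q=7: -110; Q=8: -126; Q=9: -169.
Profit is highest at Q = 0. Equivalently, the lowest AVC in the table is 169/7 ≈ €24.14 at Q = 7, and P = €13 falls below it — price never covers variable cost, so the firm shuts down and loses only its fixed cost.

Q = 0 (shut down); profit = -€32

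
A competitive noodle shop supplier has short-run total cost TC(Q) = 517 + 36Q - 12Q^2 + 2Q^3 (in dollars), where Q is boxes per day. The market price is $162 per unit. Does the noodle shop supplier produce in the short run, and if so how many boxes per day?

From TC, MC = TC'(Q) = 36 - 24Q + 6Q^2 and AVC = VC/Q = 36 - 12Q + 2Q^2.
The AVC parabola has its vertex at Q = 12/4 = 3, where AVC = 36 - 12·3 + 2·3^2 = $18.
Since P = $162 ≥ min AVC = $18, price covers variable cost and the firm should produce.
P = MC gives -126 - 24Q + 6Q^2 = 0, with roots -3 and 7. Take the larger (rising MC): Q* = 7.
Check: AVC at Q = 7 is $50 ≤ P, so revenue covers variable cost.
Profit = P·Q − TC = 162·7 − 867 = $267.

Produce at Q = 7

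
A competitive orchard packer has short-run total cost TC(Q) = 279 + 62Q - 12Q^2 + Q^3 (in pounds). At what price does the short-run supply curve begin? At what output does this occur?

The shutdown price is the minimum of AVC. VC = 62Q - 12Q^2 + Q^3, so AVC = 62 - 12Q + Q^2.
At the minimum of AVC, MC = AVC. MC = 62 - 24Q + 3Q^2; setting MC = AVC gives 2Q^2 - 12Q = 0, so Q = 6. min AVC = 26.
For P < £26 the firm produces nothing.

£26 per unit, at Q = 6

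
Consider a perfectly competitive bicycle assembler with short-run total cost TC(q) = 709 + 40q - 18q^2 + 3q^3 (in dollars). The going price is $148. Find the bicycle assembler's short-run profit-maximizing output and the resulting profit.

Profit = -$61 at q = 6

AVC = 40 - 18q + 3q^2; min AVC = $13 at q = 3. Since P = $148 ≥ min AVC, the firm produces.
With MC = 40 - 36q + 9q^2, P = MC on the upward-sloping part at q* = 6.
TR = 148·6 = 888. TC = 709 + 240 = 949. Profit = 888 − 949 = -$61.
That loss of $61 beats the $709 the firm would lose by shutting down; producing recovers $648 of fixed cost.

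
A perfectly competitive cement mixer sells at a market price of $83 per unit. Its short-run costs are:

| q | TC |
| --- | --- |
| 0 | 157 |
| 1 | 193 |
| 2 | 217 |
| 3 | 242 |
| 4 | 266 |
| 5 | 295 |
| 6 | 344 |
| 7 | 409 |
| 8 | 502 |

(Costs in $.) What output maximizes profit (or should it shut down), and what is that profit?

Tabulate TR − TC: q=0: -157; q=1: -110; q=2: -51; q=3: 7; q=4: 66; q=5: 120; q=6: 154; q=7: 172; q=8: 162.
Profit is maximized at q = 7. AVC there is 252/7 = $36 ≤ P, so producing beats shutting down (which would give -$157).

q = 7; profit = $172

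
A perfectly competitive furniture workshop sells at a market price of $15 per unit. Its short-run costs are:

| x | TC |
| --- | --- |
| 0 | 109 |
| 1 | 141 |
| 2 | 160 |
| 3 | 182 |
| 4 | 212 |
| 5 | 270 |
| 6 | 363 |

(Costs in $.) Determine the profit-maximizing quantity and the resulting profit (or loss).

Profit at each row (π = 15x − TC): x=0: -109; x=1: -126; x=2: -130; x=3: -137; x=4: -152; x=5: -195; x=6: -273.
Profit is highest at x = 0. Equivalently, the lowest AVC in the table is 73/3 ≈ $24.33 at x = 3, and P = $15 falls below it — price never covers variable cost, so the firm shuts down and loses only its fixed cost.

x = 0 (shut down); profit = -$109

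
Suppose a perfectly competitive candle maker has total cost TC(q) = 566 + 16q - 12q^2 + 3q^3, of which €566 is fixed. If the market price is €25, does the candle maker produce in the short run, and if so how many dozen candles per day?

Variable cost is VC = 16q - 12q^2 + 3q^3, so AVC = VC/q = 16 - 12q + 3q^2 and MC = dTC/dq = 16 - 24q + 9q^2.
AVC is minimized where dAVC/dq = -12 + 6q = 0, at q = 2; min AVC = 16 - 12·2 + 3·2^2 = €4.
P = €25 exceeds min AVC = €4, so the firm stays open.
P = MC gives -9 - 24q + 9q^2 = 0, with roots -1/3 and 3. Take the larger (rising MC): q* = 3.
Check: AVC at q = 3 is €7 ≤ P, so revenue covers variable cost.
Profit = P·q − TC = 25·3 − 587 = -€512, a loss, but smaller than the €566 fixed cost the firm would lose by shutting down.

Produce at q = 3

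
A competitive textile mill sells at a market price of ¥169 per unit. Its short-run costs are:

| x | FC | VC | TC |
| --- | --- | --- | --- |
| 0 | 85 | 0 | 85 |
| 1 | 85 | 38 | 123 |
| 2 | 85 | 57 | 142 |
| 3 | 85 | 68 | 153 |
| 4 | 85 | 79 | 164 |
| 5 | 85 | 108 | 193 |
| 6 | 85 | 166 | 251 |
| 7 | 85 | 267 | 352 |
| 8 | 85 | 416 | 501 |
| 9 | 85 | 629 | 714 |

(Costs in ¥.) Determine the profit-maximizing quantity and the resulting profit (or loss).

x = 8; profit = ¥851

Profit at each row (π = 169x − TC): x=0: -85; x=1: 46; x=2: 196; x=3: 354; x=4: 512; x=5: 652; x=6: 763; x=7: 831; x=8: 851; x=9: 807.
Profit is maximized at x = 8. AVC there is 416/8 = ¥52 ≤ P, so producing beats shutting down (which would give -¥85).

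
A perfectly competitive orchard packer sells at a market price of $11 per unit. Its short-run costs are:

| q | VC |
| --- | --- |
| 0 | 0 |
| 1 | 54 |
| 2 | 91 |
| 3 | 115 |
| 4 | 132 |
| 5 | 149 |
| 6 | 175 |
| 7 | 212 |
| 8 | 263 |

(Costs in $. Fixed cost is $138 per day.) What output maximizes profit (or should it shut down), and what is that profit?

q = 0 (shut down); profit = -$138

Profit at each row (π = 11q − TC): q=0: -138; q=1: -181; q=2: -207; q=3: -220; q=4: -226; q=5: -232; q=6: -247; q=7: -273; q=8: -313.
Profit is highest at q = 0. Equivalently, the lowest AVC in the table is 175/6 ≈ $29.17 at q = 6, and P = $11 falls below it — price never covers variable cost, so the firm shuts down and loses only its fixed cost.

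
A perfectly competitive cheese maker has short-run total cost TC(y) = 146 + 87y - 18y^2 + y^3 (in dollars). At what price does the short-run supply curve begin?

$6 per unit

The firm shuts down when price falls below the minimum of average variable cost. AVC = VC/y = 87 - 18y + y^2.
At the minimum of AVC, MC = AVC. MC = 87 - 36y + 3y^2; setting MC = AVC gives 2y^2 - 18y = 0, so y = 9. min AVC = 6.
The firm shuts down for any P below $6.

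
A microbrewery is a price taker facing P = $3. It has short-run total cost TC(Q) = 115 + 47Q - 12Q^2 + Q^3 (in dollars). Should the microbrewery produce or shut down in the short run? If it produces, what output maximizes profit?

From TC, MC = TC'(Q) = 47 - 24Q + 3Q^2 and AVC = VC/Q = 47 - 12Q + Q^2.
AVC hits its minimum where MC = AVC, at Q = 6, giving min AVC = 47 - 12·6 + 6^2 = $11.
Since P = $3 < min AVC = $11, price fails to cover variable cost at any output.
Shutting down limits the loss to fixed cost, $115.

Shut down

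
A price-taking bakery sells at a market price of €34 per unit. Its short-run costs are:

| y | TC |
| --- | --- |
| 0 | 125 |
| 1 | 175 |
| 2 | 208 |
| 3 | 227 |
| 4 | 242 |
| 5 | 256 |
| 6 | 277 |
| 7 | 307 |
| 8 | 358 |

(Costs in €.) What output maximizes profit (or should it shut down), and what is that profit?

Profit at each row (π = 34y − TC): y=0: -125; y=1: -141; y=2: -140; y=3: -125; y=4: -106; y=5: -86; y=6: -73; y=7: -69; y=8: -86.
Profit is maximized at y = 7. AVC there is 182/7 = €26 ≤ P, so producing beats shutting down (which would give -€125).

y = 7; profit = -€69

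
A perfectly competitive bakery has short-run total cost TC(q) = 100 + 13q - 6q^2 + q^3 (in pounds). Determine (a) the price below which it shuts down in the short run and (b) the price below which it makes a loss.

Shutdown price = min AVC. AVC = 13 - 6q + q^2, with vertex at q = 3 and minimum £4.
ATC = 100/q + 13 - 6q + q^2. Setting dATC/dq = −100/q^2 − 6 + 2q = 0 gives q = 5 (since 2·5^3 − 6·5^2 = 100).
min ATC = 100/5 + 13 − 6·5 + 5^2 = £28. That is the break-even price.
For £4 ≤ P < £28 the firm produces at a loss; below £4 it shuts down.

Shutdown price = £4; break-even price = £28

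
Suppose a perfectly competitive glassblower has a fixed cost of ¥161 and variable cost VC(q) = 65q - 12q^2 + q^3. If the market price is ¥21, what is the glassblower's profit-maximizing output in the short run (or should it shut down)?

Variable cost is VC = 65q - 12q^2 + q^3, so AVC = VC/q = 65 - 12q + q^2 and MC = dTC/dq = 65 - 24q + 3q^2.
AVC is minimized where dAVC/dq = -12 + 2q = 0, at q = 6; min AVC = 65 - 12·6 + 6^2 = ¥29.
Since P = ¥21 < min AVC = ¥29, price fails to cover variable cost at any output.
Shutting down limits the loss to fixed cost, ¥161.

Shut down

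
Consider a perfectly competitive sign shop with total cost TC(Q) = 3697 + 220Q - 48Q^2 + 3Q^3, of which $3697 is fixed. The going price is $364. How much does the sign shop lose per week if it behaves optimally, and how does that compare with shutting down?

AVC = 220 - 48Q + 3Q^2 has its minimum $28 at Q = 8; price $364 clears that bar, so the firm operates.
MC = 220 - 96Q + 9Q^2. Setting P = MC and taking the root on the rising branch gives Q* = 12.
TR = 364·12 = 4368. TC = 3697 + 912 = 4609. Profit = 4368 − 4609 = -$241.
Shutting down would mean losing the fixed cost of $3697, so operating at a loss of $241 is better by $3456.

Profit = -$241 at Q = 12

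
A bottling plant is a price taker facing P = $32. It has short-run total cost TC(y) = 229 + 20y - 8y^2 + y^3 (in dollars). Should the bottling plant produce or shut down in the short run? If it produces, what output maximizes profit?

Produce at y = 6

Strip out fixed cost: VC = 20y - 8y^2 + y^3. Then AVC = 20 - 8y + y^2 and MC = 20 - 16y + 3y^2.
AVC is minimized where dAVC/dy = -8 + 2y = 0, at y = 4; min AVC = 20 - 8·4 + 4^2 = $4.
Since P = $32 ≥ min AVC = $4, price covers variable cost and the firm should produce.
P = MC gives -12 - 16y + 3y^2 = 0, with roots -2/3 and 6. Take the larger (rising MC): y* = 6.
Check: AVC at y = 6 is $8 ≤ P, so revenue covers variable cost.
Profit = P·y − TC = 32·6 − 277 = -$85, a loss, but smaller than the $229 fixed cost the firm would lose by shutting down.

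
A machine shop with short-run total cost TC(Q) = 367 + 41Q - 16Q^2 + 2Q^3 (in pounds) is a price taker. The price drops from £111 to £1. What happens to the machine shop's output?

AVC = 41 - 16Q + 2Q^2, minimized at Q = 4 where min AVC = £9. MC = 41 - 32Q + 6Q^2.
At P = £111 ≥ min AVC, set P = MC on the rising branch: Q = 7.
At P = £1 < min AVC = £9, price no longer covers variable cost at any output, so the firm shuts down: Q = 0.

Output falls from 7 to 0 (the firm shuts down)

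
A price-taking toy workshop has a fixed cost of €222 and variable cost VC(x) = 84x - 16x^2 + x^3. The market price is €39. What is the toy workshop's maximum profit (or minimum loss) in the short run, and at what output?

AVC = 84 - 16x + x^2 has its minimum €20 at x = 8; price €39 clears that bar, so the firm operates.
With MC = 84 - 32x + 3x^2, P = MC on the upward-sloping part at x* = 9.
TR = 39·9 = 351. TC = 222 + 189 = 411. Profit = 351 − 411 = -€60.
That loss of €60 beats the €222 the firm would lose by shutting down; producing recovers €162 of fixed cost.

Profit = -€60 at x = 9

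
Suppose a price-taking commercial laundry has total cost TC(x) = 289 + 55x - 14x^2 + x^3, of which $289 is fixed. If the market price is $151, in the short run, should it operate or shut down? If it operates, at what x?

From TC, MC = TC'(x) = 55 - 28x + 3x^2 and AVC = VC/x = 55 - 14x + x^2.
The AVC parabola has its vertex at x = 14/2 = 7, where AVC = 55 - 14·7 + 7^2 = $6.
Since P = $151 ≥ min AVC = $6, price covers variable cost and the firm should produce.
Set P = MC: 151 = 55 - 28x + 3x^2 → -96 - 28x + 3x^2 = 0. The roots are x = -8/3 and x = 12; the profit-maximizing output is on the rising part of MC, so x* = 12.
Check: AVC at x = 12 is $31 ≤ P, so revenue covers variable cost.
Profit = P·x − TC = 151·12 − 661 = $1151.

Produce at x = 12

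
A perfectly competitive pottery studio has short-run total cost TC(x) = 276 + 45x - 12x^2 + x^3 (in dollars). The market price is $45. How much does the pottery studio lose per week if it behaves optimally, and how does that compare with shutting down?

Profit = -$20 at x = 8

AVC = 45 - 12x + x^2 has its minimum $9 at x = 6; price $45 clears that bar, so the firm operates.
With MC = 45 - 24x + 3x^2, P = MC on the upward-sloping part at x* = 8.
TR = 45·8 = 360. TC = 276 + 104 = 380. Profit = 360 − 380 = -$20.
Shutting down would mean losing the fixed cost of $276, so operating at a loss of $20 is better by $256.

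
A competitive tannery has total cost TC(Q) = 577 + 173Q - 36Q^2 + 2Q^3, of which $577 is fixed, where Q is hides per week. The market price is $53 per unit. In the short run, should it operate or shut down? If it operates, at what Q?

Produce at Q = 10

Variable cost is VC = 173Q - 36Q^2 + 2Q^3, so AVC = VC/Q = 173 - 36Q + 2Q^2 and MC = dTC/dQ = 173 - 72Q + 6Q^2.
AVC is minimized where dAVC/dQ = -36 + 4Q = 0, at Q = 9; min AVC = 173 - 36·9 + 2·9^2 = $11.
Since P = $53 ≥ min AVC = $11, price covers variable cost and the firm should produce.
Set P = MC: 53 = 173 - 72Q + 6Q^2 → 120 - 72Q + 6Q^2 = 0. The roots are Q = 2 and Q = 10; the profit-maximizing output is on the rising part of MC, so Q* = 10.
Check: AVC at Q = 10 is $13 ≤ P, so revenue covers variable cost.
Profit = P·Q − TC = 53·10 − 707 = -$177, a loss, but smaller than the $577 fixed cost the firm would lose by shutting down.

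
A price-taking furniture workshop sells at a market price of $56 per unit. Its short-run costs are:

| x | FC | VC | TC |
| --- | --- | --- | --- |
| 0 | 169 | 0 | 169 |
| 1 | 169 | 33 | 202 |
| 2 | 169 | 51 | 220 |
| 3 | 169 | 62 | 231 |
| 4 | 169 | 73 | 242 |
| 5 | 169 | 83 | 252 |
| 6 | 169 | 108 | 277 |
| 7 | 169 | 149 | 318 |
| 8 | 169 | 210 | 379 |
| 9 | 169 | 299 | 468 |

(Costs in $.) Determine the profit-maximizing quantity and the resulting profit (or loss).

x = 7; profit = $74

Tabulate TR − TC: x=0: -169; x=1: -146; x=2: -108; x=3: -63; x=4: -18; x=5: 28; x=6: 59; x=7: 74; x=8: 69; x=9: 36.
Profit is maximized at x = 7. AVC there is 149/7 = $21.29 ≤ P, so producing beats shutting down (which would give -$169).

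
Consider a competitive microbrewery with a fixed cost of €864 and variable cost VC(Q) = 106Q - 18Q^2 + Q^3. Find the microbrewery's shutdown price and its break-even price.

Shutdown price = €25; break-even price = €106

AVC = 106 - 18Q + Q^2; minimized at Q = 9, giving min AVC = €25. That is the shutdown price.
ATC = 864/Q + 106 - 18Q + Q^2. Setting dATC/dQ = −864/Q^2 − 18 + 2Q = 0 gives Q = 12 (since 2·12^3 − 18·12^2 = 864).
min ATC = 864/12 + 106 − 18·12 + 12^2 = €106. That is the break-even price.
For €25 ≤ P < €106 the firm produces at a loss; below €25 it shuts down.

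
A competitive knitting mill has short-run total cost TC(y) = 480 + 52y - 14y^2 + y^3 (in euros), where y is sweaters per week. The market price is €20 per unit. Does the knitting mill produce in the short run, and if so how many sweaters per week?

From TC, MC = TC'(y) = 52 - 28y + 3y^2 and AVC = VC/y = 52 - 14y + y^2.
AVC is minimized where dAVC/dy = -14 + 2y = 0, at y = 7; min AVC = 52 - 14·7 + 7^2 = €3.
P = €20 exceeds min AVC = €3, so the firm stays open.
Set P = MC: 20 = 52 - 28y + 3y^2 → 32 - 28y + 3y^2 = 0. The roots are y = 4/3 and y = 8; the profit-maximizing output is on the rising part of MC, so y* = 8.
Check: AVC at y = 8 is €4 ≤ P, so revenue covers variable cost.
Profit = P·y − TC = 20·8 − 512 = -€352, a loss, but smaller than the €480 fixed cost the firm would lose by shutting down.

Produce at y = 8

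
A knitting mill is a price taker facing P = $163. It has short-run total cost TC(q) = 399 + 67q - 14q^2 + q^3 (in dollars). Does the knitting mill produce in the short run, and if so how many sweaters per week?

Produce at q = 12

Variable cost is VC = 67q - 14q^2 + q^3, so AVC = VC/q = 67 - 14q + q^2 and MC = dTC/dq = 67 - 28q + 3q^2.
The AVC parabola has its vertex at q = 14/2 = 7, where AVC = 67 - 14·7 + 7^2 = $18.
Because $163 ≥ $18, revenue can cover variable cost; the firm operates.
Solving P = MC: -96 - 28q + 3q^2 = 0 ⇒ q = -8/3 or 12. On the upward-sloping branch, q* = 12.
Check: AVC at q = 12 is $43 ≤ P, so revenue covers variable cost.
Profit = P·q − TC = 163·12 − 915 = $1041.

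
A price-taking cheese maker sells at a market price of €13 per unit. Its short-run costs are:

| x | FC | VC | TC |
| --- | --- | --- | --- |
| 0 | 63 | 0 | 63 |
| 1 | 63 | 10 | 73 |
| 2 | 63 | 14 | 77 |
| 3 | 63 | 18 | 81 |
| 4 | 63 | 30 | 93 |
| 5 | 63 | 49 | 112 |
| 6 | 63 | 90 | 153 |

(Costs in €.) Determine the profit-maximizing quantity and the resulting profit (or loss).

x = 4; profit = -€41

Profit at each row (π = 13x − TC): x=0: -63; x=1: -60; x=2: -51; x=3: -42; x=4: -41; x=5: -47; x=6: -75.
Profit is maximized at x = 4. AVC there is 30/4 = €7.50 ≤ P, so producing beats shutting down (which would give -€63).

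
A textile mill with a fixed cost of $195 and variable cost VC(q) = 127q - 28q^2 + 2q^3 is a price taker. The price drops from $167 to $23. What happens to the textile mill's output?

MC = 127 - 56q + 6q^2; the shutdown threshold is min AVC = $29 (at q = 7).
At P = $167 ≥ min AVC, set P = MC on the rising branch: q = 10.
At P = $23 < min AVC = $29, price no longer covers variable cost at any output, so the firm shuts down: q = 0.

Output falls from 10 to 0 (the firm shuts down)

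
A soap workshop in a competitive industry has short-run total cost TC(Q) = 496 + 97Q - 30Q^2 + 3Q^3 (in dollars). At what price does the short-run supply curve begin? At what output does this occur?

$22 per unit, at Q = 5

Short-run supply begins at min AVC. From VC = 97Q - 30Q^2 + 3Q^3, AVC = 97 - 30Q + 3Q^2.
dAVC/dQ = -30 + 6Q = 0 gives Q = 5. min AVC = 97 - 30·5 + 3·5^2 = 22.
For P < $22 the firm produces nothing.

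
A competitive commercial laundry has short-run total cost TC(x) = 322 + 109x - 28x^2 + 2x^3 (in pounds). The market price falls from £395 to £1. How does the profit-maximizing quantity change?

Output falls from 13 to 0 (the firm shuts down)

MC = 109 - 56x + 6x^2; the shutdown threshold is min AVC = £11 (at x = 7).
With P = £395 above the shutdown price, P = MC gives x = 13.
At P = £1 < min AVC = £11, price no longer covers variable cost at any output, so the firm shuts down: x = 0.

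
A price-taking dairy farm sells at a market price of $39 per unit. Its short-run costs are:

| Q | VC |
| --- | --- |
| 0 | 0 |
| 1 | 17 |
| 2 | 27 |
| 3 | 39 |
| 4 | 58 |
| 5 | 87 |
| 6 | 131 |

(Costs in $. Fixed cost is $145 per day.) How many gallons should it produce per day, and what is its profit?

Q = 5; profit = -$37

Profit at each row (π = 39Q − TC): Q=0: -145; Q=1: -123; Q=2: -94; Q=3: -67; Q=4: -47; Q=5: -37; Q=6: -42.
Profit is maximized at Q = 5. AVC there is 87/5 = $17.40 ≤ P, so producing beats shutting down (which would give -$145).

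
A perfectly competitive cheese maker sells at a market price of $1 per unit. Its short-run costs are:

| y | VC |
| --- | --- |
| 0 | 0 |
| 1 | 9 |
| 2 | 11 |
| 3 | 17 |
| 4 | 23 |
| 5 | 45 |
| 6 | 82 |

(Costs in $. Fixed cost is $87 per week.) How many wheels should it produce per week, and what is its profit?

Profit at each row (π = 1y − TC): y=0: -87; y=1: -95; y=2: -96; y=3: -101; y=4: -106; y=5: -127; y=6: -163.
Profit is highest at y = 0. Equivalently, the lowest AVC in the table is 11/2 ≈ $5.50 at y = 2, and P = $1 falls below it — price never covers variable cost, so the firm shuts down and loses only its fixed cost.

y = 0 (shut down); profit = -$87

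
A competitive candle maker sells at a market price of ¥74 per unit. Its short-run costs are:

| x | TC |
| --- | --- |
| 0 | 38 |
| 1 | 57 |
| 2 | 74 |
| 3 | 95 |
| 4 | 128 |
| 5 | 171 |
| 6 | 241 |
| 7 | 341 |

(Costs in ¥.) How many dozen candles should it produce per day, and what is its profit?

x = 6; profit = ¥203

Compute π = P·x − TC at each output: x=0: -38; x=1: 17; x=2: 74; x=3: 127; x=4: 168; x=5: 199; x=6: 203; x=7: 177.
Profit is maximized at x = 6. AVC there is 203/6 = ¥33.83 ≤ P, so producing beats shutting down (which would give -¥38).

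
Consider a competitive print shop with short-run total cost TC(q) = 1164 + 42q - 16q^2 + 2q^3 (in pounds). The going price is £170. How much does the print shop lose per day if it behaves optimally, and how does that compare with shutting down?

AVC = 42 - 16q + 2q^2 has its minimum £10 at q = 4; price £170 clears that bar, so the firm operates.
MC = 42 - 32q + 6q^2. Setting P = MC and taking the root on the rising branch gives q* = 8.
TR = 170·8 = 1360. TC = 1164 + 336 = 1500. Profit = 1360 − 1500 = -£140.
Shutting down would mean losing the fixed cost of £1164, so operating at a loss of £140 is better by £1024.

Profit = -£140 at q = 8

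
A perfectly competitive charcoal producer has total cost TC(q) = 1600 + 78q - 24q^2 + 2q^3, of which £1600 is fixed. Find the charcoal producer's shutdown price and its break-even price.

Shutdown price = min AVC. AVC = 78 - 24q + 2q^2, with vertex at q = 6 and minimum £6.
ATC = 1600/q + 78 - 24q + 2q^2. Setting dATC/dq = −1600/q^2 − 24 + 4q = 0 gives q = 10 (since 4·10^3 − 24·10^2 = 1600).
min ATC = 1600/10 + 78 − 24·10 + 2·10^2 = £198. That is the break-even price.
For £6 ≤ P < £198 the firm produces at a loss; below £6 it shuts down.

Shutdown price = £6; break-even price = £198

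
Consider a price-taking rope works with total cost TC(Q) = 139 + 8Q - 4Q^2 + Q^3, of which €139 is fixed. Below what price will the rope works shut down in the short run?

The firm shuts down when price falls below the minimum of average variable cost. AVC = VC/Q = 8 - 4Q + Q^2.
At the minimum of AVC, MC = AVC. MC = 8 - 8Q + 3Q^2; setting MC = AVC gives 2Q^2 - 4Q = 0, so Q = 2. min AVC = 4.
So the shutdown price is €4.

€4 per unit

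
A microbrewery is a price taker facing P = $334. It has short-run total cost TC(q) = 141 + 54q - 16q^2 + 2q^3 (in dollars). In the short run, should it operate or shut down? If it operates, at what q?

Strip out fixed cost: VC = 54q - 16q^2 + 2q^3. Then AVC = 54 - 16q + 2q^2 and MC = 54 - 32q + 6q^2.
The AVC parabola has its vertex at q = 16/4 = 4, where AVC = 54 - 16·4 + 2·4^2 = $22.
P = $334 exceeds min AVC = $22, so the firm stays open.
Set P = MC: 334 = 54 - 32q + 6q^2 → -280 - 32q + 6q^2 = 0. The roots are q = -14/3 and q = 10; the profit-maximizing output is on the rising part of MC, so q* = 10.
Check: AVC at q = 10 is $94 ≤ P, so revenue covers variable cost.
Profit = P·q − TC = 334·10 − 1081 = $2259.

Produce at q = 10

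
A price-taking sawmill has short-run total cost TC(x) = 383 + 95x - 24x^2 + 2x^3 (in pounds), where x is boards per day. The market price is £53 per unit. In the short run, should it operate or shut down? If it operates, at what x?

Produce at x = 7

From TC, MC = TC'(x) = 95 - 48x + 6x^2 and AVC = VC/x = 95 - 24x + 2x^2.
AVC is minimized where dAVC/dx = -24 + 4x = 0, at x = 6; min AVC = 95 - 24·6 + 2·6^2 = £23.
Since P = £53 ≥ min AVC = £23, price covers variable cost and the firm should produce.
Solving P = MC: 42 - 48x + 6x^2 = 0 ⇒ x = 1 or 7. On the upward-sloping branch, x* = 7.
Check: AVC at x = 7 is £25 ≤ P, so revenue covers variable cost.
Profit = P·x − TC = 53·7 − 558 = -£187, a loss, but smaller than the £383 fixed cost the firm would lose by shutting down.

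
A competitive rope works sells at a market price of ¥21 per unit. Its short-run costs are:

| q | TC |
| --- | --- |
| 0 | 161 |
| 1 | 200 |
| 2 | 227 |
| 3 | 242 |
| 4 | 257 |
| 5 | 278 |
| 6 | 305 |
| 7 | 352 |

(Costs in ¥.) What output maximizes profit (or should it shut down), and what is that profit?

q = 0 (shut down); profit = -¥161

Compute π = P·q − TC at each output: q=0: -161; q=1: -179; q=2: -185; q=3: -179; q=4: -173; q=5: -173; q=6: -179; q=7: -205.
Profit is highest at q = 0. Equivalently, the lowest AVC in the table is 117/5 ≈ ¥23.40 at q = 5, and P = ¥21 falls below it — price never covers variable cost, so the firm shuts down and loses only its fixed cost.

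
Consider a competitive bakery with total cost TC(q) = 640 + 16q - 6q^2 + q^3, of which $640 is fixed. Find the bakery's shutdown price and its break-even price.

Shutdown price = $7; break-even price = $112

Shutdown price = min AVC. AVC = 16 - 6q + q^2, with vertex at q = 3 and minimum $7.
ATC = 640/q + 16 - 6q + q^2. Setting dATC/dq = −640/q^2 − 6 + 2q = 0 gives q = 8 (since 2·8^3 − 6·8^2 = 640).
min ATC = 640/8 + 16 − 6·8 + 8^2 = $112. That is the break-even price.
Between these two prices the firm operates at a loss; above $112 it earns a profit.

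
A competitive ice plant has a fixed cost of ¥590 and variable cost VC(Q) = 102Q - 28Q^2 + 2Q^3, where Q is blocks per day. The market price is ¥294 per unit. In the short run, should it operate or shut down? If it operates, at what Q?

Strip out fixed cost: VC = 102Q - 28Q^2 + 2Q^3. Then AVC = 102 - 28Q + 2Q^2 and MC = 102 - 56Q + 6Q^2.
AVC is minimized where dAVC/dQ = -28 + 4Q = 0, at Q = 7; min AVC = 102 - 28·7 + 2·7^2 = ¥4.
Since P = ¥294 ≥ min AVC = ¥4, price covers variable cost and the firm should produce.
Set P = MC: 294 = 102 - 56Q + 6Q^2 → -192 - 56Q + 6Q^2 = 0. The roots are Q = -8/3 and Q = 12; the profit-maximizing output is on the rising part of MC, so Q* = 12.
Check: AVC at Q = 12 is ¥54 ≤ P, so revenue covers variable cost.
Profit = P·Q − TC = 294·12 − 1238 = ¥2290.

Produce at Q = 12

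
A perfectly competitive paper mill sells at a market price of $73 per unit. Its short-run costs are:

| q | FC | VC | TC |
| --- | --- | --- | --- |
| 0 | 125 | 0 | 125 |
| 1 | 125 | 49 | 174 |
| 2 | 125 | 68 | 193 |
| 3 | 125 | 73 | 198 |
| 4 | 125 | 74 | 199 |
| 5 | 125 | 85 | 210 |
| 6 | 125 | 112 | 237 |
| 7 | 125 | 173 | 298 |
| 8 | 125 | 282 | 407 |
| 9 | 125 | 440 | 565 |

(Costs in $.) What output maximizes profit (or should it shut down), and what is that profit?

Tabulate TR − TC: q=0: -125; q=1: -101; q=2: -47; q=3: 21; q=4: 93; q=5: 155; q=6: 201; q=7: 213; q=8: 177; q=9: 92.
Profit is maximized at q = 7. AVC there is 173/7 = $24.71 ≤ P, so producing beats shutting down (which would give -$125).

q = 7; profit = $213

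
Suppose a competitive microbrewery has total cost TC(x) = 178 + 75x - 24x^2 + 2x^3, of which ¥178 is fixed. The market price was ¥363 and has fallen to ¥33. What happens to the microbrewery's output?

AVC = 75 - 24x + 2x^2, minimized at x = 6 where min AVC = ¥3. MC = 75 - 48x + 6x^2.
With P = ¥363 above the shutdown price, P = MC gives x = 12.
At P = ¥33 ≥ min AVC, set P = MC: x = 7. The firm stays open but cuts output.

Output falls from 12 to 7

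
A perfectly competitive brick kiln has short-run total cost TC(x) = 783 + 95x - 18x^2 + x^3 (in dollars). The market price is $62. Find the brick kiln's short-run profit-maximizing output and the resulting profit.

AVC = 95 - 18x + x^2 has its minimum $14 at x = 9; price $62 clears that bar, so the firm operates.
MC = 95 - 36x + 3x^2. Setting P = MC and taking the root on the rising branch gives x* = 11.
TR = 62·11 = 682. TC = 783 + 198 = 981. Profit = 682 − 981 = -$299.
Shutting down would mean losing the fixed cost of $783, so operating at a loss of $299 is better by $484.

Profit = -$299 at x = 11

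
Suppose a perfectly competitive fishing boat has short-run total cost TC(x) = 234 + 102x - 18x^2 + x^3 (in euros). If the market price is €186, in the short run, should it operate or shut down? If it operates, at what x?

Produce at x = 14

Strip out fixed cost: VC = 102x - 18x^2 + x^3. Then AVC = 102 - 18x + x^2 and MC = 102 - 36x + 3x^2.
AVC is minimized where dAVC/dx = -18 + 2x = 0, at x = 9; min AVC = 102 - 18·9 + 9^2 = €21.
Because €186 ≥ €21, revenue can cover variable cost; the firm operates.
Set P = MC: 186 = 102 - 36x + 3x^2 → -84 - 36x + 3x^2 = 0. The roots are x = -2 and x = 14; the profit-maximizing output is on the rising part of MC, so x* = 14.
Check: AVC at x = 14 is €46 ≤ P, so revenue covers variable cost.
Profit = P·x − TC = 186·14 − 878 = €1726.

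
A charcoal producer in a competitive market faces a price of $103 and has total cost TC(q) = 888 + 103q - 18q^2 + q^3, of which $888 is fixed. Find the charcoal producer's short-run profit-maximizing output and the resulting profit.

Profit = -$24 at q = 12

AVC = 103 - 18q + q^2 has its minimum $22 at q = 9; price $103 clears that bar, so the firm operates.
With MC = 103 - 36q + 3q^2, P = MC on the upward-sloping part at q* = 12.
TR = 103·12 = 1236. TC = 888 + 372 = 1260. Profit = 1236 − 1260 = -$24.
That loss of $24 beats the $888 the firm would lose by shutting down; producing recovers $864 of fixed cost.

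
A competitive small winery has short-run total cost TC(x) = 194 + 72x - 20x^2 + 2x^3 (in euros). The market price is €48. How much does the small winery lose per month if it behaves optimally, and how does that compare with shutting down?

Profit = -€50 at x = 6

AVC = 72 - 20x + 2x^2 has its minimum €22 at x = 5; price €48 clears that bar, so the firm operates.
MC = 72 - 40x + 6x^2. Setting P = MC and taking the root on the rising branch gives x* = 6.
TR = 48·6 = 288. TC = 194 + 144 = 338. Profit = 288 − 338 = -€50.
By producing, the firm covers all variable cost plus €144 of fixed cost; shutting down would lose the full €194.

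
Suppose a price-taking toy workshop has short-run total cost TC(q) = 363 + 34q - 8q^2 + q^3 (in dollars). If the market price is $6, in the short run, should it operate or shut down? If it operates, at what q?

Shut down

From TC, MC = TC'(q) = 34 - 16q + 3q^2 and AVC = VC/q = 34 - 8q + q^2.
AVC hits its minimum where MC = AVC, at q = 4, giving min AVC = 34 - 8·4 + 4^2 = $18.
P = $6 lies below min AVC = $18; no output level covers variable cost.
Shutting down limits the loss to fixed cost, $363.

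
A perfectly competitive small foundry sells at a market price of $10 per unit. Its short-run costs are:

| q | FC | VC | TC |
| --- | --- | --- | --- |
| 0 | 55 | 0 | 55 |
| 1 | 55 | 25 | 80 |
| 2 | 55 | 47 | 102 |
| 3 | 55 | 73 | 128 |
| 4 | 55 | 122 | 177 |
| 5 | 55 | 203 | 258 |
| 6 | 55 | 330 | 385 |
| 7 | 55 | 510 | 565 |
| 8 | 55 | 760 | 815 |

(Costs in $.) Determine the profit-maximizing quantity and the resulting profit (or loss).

Profit at each row (π = 10q − TC): q=0: -55; q=1: -70; q=2: -82; q=3: -98; q=4: -137; q=5: -208; q=6: -325; q=7: -495; q=8: -735.
Profit is highest at q = 0. Equivalently, the lowest AVC in the table is 47/2 ≈ $23.50 at q = 2, and P = $10 falls below it — price never covers variable cost, so the firm shuts down and loses only its fixed cost.

q = 0 (shut down); profit = -$55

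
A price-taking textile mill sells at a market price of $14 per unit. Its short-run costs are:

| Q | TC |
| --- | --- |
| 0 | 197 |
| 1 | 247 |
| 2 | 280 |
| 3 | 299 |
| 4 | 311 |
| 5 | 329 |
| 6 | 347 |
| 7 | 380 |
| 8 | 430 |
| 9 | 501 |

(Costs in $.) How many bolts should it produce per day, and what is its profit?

Q = 0 (shut down); profit = -$197

Tabulate TR − TC: Q=0: -197; Q=1: -233; Q=2: -252; Q=3: -257; Q=4: -255; Q=5: -259; Q=6: -263; Q=7: -282; Q=8: -318; Q=9: -375.
Profit is highest at Q = 0. Equivalently, the lowest AVC in the table is 150/6 ≈ $25 at Q = 6, and P = $14 falls below it — price never covers variable cost, so the firm shuts down and loses only its fixed cost.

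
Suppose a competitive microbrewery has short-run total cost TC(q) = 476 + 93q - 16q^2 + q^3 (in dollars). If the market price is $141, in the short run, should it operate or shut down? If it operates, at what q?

Produce at q = 12

Strip out fixed cost: VC = 93q - 16q^2 + q^3. Then AVC = 93 - 16q + q^2 and MC = 93 - 32q + 3q^2.
The AVC parabola has its vertex at q = 16/2 = 8, where AVC = 93 - 16·8 + 8^2 = $29.
Since P = $141 ≥ min AVC = $29, price covers variable cost and the firm should produce.
P = MC gives -48 - 32q + 3q^2 = 0, with roots -4/3 and 12. Take the larger (rising MC): q* = 12.
Check: AVC at q = 12 is $45 ≤ P, so revenue covers variable cost.
Profit = P·q − TC = 141·12 − 1016 = $676.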